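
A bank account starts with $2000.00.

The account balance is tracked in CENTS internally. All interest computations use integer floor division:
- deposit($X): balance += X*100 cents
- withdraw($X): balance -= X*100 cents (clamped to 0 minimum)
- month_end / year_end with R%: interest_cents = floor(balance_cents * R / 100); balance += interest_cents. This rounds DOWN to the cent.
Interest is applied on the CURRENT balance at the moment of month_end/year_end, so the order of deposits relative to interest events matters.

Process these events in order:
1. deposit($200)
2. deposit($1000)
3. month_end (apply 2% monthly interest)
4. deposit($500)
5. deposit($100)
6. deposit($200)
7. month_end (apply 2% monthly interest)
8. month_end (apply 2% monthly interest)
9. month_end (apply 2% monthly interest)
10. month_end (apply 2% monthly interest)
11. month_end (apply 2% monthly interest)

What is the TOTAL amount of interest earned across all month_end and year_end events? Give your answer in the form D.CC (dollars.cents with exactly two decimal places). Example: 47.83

After 1 (deposit($200)): balance=$2200.00 total_interest=$0.00
After 2 (deposit($1000)): balance=$3200.00 total_interest=$0.00
After 3 (month_end (apply 2% monthly interest)): balance=$3264.00 total_interest=$64.00
After 4 (deposit($500)): balance=$3764.00 total_interest=$64.00
After 5 (deposit($100)): balance=$3864.00 total_interest=$64.00
After 6 (deposit($200)): balance=$4064.00 total_interest=$64.00
After 7 (month_end (apply 2% monthly interest)): balance=$4145.28 total_interest=$145.28
After 8 (month_end (apply 2% monthly interest)): balance=$4228.18 total_interest=$228.18
After 9 (month_end (apply 2% monthly interest)): balance=$4312.74 total_interest=$312.74
After 10 (month_end (apply 2% monthly interest)): balance=$4398.99 total_interest=$398.99
After 11 (month_end (apply 2% monthly interest)): balance=$4486.96 total_interest=$486.96

Answer: 486.96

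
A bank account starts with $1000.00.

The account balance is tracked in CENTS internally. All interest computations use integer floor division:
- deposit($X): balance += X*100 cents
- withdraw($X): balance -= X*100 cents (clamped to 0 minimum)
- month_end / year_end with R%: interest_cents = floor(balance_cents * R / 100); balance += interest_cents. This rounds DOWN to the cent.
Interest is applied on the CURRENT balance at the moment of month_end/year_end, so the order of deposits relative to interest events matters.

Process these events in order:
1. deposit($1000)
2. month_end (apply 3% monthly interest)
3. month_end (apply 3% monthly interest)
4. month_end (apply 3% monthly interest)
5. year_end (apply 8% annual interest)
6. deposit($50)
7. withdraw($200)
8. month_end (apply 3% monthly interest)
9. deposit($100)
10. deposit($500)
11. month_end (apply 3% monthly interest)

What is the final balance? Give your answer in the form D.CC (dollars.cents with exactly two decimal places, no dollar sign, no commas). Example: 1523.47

After 1 (deposit($1000)): balance=$2000.00 total_interest=$0.00
After 2 (month_end (apply 3% monthly interest)): balance=$2060.00 total_interest=$60.00
After 3 (month_end (apply 3% monthly interest)): balance=$2121.80 total_interest=$121.80
After 4 (month_end (apply 3% monthly interest)): balance=$2185.45 total_interest=$185.45
After 5 (year_end (apply 8% annual interest)): balance=$2360.28 total_interest=$360.28
After 6 (deposit($50)): balance=$2410.28 total_interest=$360.28
After 7 (withdraw($200)): balance=$2210.28 total_interest=$360.28
After 8 (month_end (apply 3% monthly interest)): balance=$2276.58 total_interest=$426.58
After 9 (deposit($100)): balance=$2376.58 total_interest=$426.58
After 10 (deposit($500)): balance=$2876.58 total_interest=$426.58
After 11 (month_end (apply 3% monthly interest)): balance=$2962.87 total_interest=$512.87

Answer: 2962.87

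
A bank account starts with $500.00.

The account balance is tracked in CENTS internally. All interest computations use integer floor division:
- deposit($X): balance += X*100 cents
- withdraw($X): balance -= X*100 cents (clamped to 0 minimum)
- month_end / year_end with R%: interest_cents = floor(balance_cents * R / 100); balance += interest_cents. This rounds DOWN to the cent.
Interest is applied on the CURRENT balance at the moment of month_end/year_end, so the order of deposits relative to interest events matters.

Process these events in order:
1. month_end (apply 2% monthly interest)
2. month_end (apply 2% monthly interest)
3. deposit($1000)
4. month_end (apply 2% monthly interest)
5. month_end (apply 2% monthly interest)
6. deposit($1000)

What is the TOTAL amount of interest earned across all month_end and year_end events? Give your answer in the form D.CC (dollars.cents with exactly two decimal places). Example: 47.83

Answer: 81.61

Derivation:
After 1 (month_end (apply 2% monthly interest)): balance=$510.00 total_interest=$10.00
After 2 (month_end (apply 2% monthly interest)): balance=$520.20 total_interest=$20.20
After 3 (deposit($1000)): balance=$1520.20 total_interest=$20.20
After 4 (month_end (apply 2% monthly interest)): balance=$1550.60 total_interest=$50.60
After 5 (month_end (apply 2% monthly interest)): balance=$1581.61 total_interest=$81.61
After 6 (deposit($1000)): balance=$2581.61 total_interest=$81.61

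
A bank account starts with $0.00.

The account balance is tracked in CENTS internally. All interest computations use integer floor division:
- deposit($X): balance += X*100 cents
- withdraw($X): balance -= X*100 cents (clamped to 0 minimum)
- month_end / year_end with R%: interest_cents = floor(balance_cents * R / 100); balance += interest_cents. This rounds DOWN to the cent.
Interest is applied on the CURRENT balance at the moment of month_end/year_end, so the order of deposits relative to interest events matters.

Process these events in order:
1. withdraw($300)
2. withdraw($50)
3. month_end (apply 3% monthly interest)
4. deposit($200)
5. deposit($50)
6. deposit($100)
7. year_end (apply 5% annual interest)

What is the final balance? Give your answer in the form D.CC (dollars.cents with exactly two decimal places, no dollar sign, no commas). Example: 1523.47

Answer: 367.50

Derivation:
After 1 (withdraw($300)): balance=$0.00 total_interest=$0.00
After 2 (withdraw($50)): balance=$0.00 total_interest=$0.00
After 3 (month_end (apply 3% monthly interest)): balance=$0.00 total_interest=$0.00
After 4 (deposit($200)): balance=$200.00 total_interest=$0.00
After 5 (deposit($50)): balance=$250.00 total_interest=$0.00
After 6 (deposit($100)): balance=$350.00 total_interest=$0.00
After 7 (year_end (apply 5% annual interest)): balance=$367.50 total_interest=$17.50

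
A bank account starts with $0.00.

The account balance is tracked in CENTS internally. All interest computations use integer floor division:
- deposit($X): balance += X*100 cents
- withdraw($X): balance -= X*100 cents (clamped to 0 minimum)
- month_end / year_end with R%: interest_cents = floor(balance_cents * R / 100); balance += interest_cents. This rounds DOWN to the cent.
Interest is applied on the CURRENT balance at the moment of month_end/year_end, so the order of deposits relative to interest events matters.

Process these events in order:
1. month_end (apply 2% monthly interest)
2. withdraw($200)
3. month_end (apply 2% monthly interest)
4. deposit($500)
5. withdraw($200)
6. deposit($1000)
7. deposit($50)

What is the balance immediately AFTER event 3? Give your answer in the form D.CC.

After 1 (month_end (apply 2% monthly interest)): balance=$0.00 total_interest=$0.00
After 2 (withdraw($200)): balance=$0.00 total_interest=$0.00
After 3 (month_end (apply 2% monthly interest)): balance=$0.00 total_interest=$0.00

Answer: 0.00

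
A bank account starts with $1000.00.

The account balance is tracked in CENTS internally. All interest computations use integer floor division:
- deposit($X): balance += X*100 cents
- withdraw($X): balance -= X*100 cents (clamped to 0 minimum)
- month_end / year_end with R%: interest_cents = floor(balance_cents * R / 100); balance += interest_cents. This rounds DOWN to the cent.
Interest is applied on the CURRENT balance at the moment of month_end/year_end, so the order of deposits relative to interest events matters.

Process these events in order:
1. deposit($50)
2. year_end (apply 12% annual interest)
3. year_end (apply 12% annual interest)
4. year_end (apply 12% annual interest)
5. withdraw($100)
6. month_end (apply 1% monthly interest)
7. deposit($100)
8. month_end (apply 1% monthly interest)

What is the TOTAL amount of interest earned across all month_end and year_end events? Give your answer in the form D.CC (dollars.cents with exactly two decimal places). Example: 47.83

After 1 (deposit($50)): balance=$1050.00 total_interest=$0.00
After 2 (year_end (apply 12% annual interest)): balance=$1176.00 total_interest=$126.00
After 3 (year_end (apply 12% annual interest)): balance=$1317.12 total_interest=$267.12
After 4 (year_end (apply 12% annual interest)): balance=$1475.17 total_interest=$425.17
After 5 (withdraw($100)): balance=$1375.17 total_interest=$425.17
After 6 (month_end (apply 1% monthly interest)): balance=$1388.92 total_interest=$438.92
After 7 (deposit($100)): balance=$1488.92 total_interest=$438.92
After 8 (month_end (apply 1% monthly interest)): balance=$1503.80 total_interest=$453.80

Answer: 453.80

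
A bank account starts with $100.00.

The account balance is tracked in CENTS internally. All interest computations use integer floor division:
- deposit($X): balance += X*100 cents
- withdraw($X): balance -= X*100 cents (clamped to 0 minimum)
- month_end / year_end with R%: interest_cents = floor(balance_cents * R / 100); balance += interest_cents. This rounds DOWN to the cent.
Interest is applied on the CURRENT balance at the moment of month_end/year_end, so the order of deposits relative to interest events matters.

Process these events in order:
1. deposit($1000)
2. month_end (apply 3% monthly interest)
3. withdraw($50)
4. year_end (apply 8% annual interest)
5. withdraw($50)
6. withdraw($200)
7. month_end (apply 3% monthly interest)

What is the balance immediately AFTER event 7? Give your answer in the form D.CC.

After 1 (deposit($1000)): balance=$1100.00 total_interest=$0.00
After 2 (month_end (apply 3% monthly interest)): balance=$1133.00 total_interest=$33.00
After 3 (withdraw($50)): balance=$1083.00 total_interest=$33.00
After 4 (year_end (apply 8% annual interest)): balance=$1169.64 total_interest=$119.64
After 5 (withdraw($50)): balance=$1119.64 total_interest=$119.64
After 6 (withdraw($200)): balance=$919.64 total_interest=$119.64
After 7 (month_end (apply 3% monthly interest)): balance=$947.22 total_interest=$147.22

Answer: 947.22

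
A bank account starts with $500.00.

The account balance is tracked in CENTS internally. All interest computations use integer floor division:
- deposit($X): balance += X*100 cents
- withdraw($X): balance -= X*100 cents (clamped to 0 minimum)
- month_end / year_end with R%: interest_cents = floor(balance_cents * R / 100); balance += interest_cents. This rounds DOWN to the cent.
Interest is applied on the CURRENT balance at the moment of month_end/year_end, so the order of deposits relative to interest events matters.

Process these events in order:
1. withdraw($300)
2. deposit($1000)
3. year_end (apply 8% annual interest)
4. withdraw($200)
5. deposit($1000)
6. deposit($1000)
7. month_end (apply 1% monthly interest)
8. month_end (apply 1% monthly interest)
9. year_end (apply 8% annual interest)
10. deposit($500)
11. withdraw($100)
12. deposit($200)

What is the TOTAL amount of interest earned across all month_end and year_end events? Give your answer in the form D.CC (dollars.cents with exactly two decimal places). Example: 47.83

After 1 (withdraw($300)): balance=$200.00 total_interest=$0.00
After 2 (deposit($1000)): balance=$1200.00 total_interest=$0.00
After 3 (year_end (apply 8% annual interest)): balance=$1296.00 total_interest=$96.00
After 4 (withdraw($200)): balance=$1096.00 total_interest=$96.00
After 5 (deposit($1000)): balance=$2096.00 total_interest=$96.00
After 6 (deposit($1000)): balance=$3096.00 total_interest=$96.00
After 7 (month_end (apply 1% monthly interest)): balance=$3126.96 total_interest=$126.96
After 8 (month_end (apply 1% monthly interest)): balance=$3158.22 total_interest=$158.22
After 9 (year_end (apply 8% annual interest)): balance=$3410.87 total_interest=$410.87
After 10 (deposit($500)): balance=$3910.87 total_interest=$410.87
After 11 (withdraw($100)): balance=$3810.87 total_interest=$410.87
After 12 (deposit($200)): balance=$4010.87 total_interest=$410.87

Answer: 410.87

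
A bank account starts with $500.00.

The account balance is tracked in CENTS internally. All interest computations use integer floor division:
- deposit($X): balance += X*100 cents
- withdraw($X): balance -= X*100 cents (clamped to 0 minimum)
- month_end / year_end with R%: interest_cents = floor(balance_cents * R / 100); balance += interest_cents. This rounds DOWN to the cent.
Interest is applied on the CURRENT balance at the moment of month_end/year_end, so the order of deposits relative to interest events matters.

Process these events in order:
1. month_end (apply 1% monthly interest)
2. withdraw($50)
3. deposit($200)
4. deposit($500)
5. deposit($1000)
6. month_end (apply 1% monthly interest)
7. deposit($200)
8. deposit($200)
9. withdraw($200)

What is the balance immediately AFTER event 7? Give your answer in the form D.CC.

Answer: 2376.55

Derivation:
After 1 (month_end (apply 1% monthly interest)): balance=$505.00 total_interest=$5.00
After 2 (withdraw($50)): balance=$455.00 total_interest=$5.00
After 3 (deposit($200)): balance=$655.00 total_interest=$5.00
After 4 (deposit($500)): balance=$1155.00 total_interest=$5.00
After 5 (deposit($1000)): balance=$2155.00 total_interest=$5.00
After 6 (month_end (apply 1% monthly interest)): balance=$2176.55 total_interest=$26.55
After 7 (deposit($200)): balance=$2376.55 total_interest=$26.55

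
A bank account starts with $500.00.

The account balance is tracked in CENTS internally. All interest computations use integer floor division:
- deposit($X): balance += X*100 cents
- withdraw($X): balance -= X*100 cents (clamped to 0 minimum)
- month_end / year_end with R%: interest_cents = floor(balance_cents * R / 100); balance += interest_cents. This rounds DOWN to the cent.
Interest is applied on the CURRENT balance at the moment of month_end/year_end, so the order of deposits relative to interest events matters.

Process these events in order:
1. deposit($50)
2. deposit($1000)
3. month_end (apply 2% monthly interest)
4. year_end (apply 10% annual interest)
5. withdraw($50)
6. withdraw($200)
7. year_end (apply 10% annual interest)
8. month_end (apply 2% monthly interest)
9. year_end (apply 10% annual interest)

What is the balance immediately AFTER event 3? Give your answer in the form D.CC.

After 1 (deposit($50)): balance=$550.00 total_interest=$0.00
After 2 (deposit($1000)): balance=$1550.00 total_interest=$0.00
After 3 (month_end (apply 2% monthly interest)): balance=$1581.00 total_interest=$31.00

Answer: 1581.00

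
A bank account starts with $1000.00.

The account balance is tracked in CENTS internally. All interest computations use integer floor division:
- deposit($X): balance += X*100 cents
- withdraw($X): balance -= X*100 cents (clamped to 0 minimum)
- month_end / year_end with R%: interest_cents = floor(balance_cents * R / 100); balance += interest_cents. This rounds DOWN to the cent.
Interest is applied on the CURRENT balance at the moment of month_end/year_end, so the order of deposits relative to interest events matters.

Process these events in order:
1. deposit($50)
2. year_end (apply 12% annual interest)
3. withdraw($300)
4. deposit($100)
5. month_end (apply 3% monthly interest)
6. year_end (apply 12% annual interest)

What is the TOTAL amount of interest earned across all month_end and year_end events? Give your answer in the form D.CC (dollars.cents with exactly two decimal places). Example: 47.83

After 1 (deposit($50)): balance=$1050.00 total_interest=$0.00
After 2 (year_end (apply 12% annual interest)): balance=$1176.00 total_interest=$126.00
After 3 (withdraw($300)): balance=$876.00 total_interest=$126.00
After 4 (deposit($100)): balance=$976.00 total_interest=$126.00
After 5 (month_end (apply 3% monthly interest)): balance=$1005.28 total_interest=$155.28
After 6 (year_end (apply 12% annual interest)): balance=$1125.91 total_interest=$275.91

Answer: 275.91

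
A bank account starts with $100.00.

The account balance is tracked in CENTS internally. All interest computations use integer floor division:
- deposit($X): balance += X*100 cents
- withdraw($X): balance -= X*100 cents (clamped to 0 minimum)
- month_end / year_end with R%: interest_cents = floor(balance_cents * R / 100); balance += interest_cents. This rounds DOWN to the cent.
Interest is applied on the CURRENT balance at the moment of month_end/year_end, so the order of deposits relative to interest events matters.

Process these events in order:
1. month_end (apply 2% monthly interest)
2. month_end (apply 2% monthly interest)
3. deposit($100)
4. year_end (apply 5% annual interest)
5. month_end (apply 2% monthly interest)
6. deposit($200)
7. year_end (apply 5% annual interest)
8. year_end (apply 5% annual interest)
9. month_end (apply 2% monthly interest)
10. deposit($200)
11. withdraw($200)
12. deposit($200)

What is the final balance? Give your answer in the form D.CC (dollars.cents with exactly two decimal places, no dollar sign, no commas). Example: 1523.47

Answer: 670.63

Derivation:
After 1 (month_end (apply 2% monthly interest)): balance=$102.00 total_interest=$2.00
After 2 (month_end (apply 2% monthly interest)): balance=$104.04 total_interest=$4.04
After 3 (deposit($100)): balance=$204.04 total_interest=$4.04
After 4 (year_end (apply 5% annual interest)): balance=$214.24 total_interest=$14.24
After 5 (month_end (apply 2% monthly interest)): balance=$218.52 total_interest=$18.52
After 6 (deposit($200)): balance=$418.52 total_interest=$18.52
After 7 (year_end (apply 5% annual interest)): balance=$439.44 total_interest=$39.44
After 8 (year_end (apply 5% annual interest)): balance=$461.41 total_interest=$61.41
After 9 (month_end (apply 2% monthly interest)): balance=$470.63 total_interest=$70.63
After 10 (deposit($200)): balance=$670.63 total_interest=$70.63
After 11 (withdraw($200)): balance=$470.63 total_interest=$70.63
After 12 (deposit($200)): balance=$670.63 total_interest=$70.63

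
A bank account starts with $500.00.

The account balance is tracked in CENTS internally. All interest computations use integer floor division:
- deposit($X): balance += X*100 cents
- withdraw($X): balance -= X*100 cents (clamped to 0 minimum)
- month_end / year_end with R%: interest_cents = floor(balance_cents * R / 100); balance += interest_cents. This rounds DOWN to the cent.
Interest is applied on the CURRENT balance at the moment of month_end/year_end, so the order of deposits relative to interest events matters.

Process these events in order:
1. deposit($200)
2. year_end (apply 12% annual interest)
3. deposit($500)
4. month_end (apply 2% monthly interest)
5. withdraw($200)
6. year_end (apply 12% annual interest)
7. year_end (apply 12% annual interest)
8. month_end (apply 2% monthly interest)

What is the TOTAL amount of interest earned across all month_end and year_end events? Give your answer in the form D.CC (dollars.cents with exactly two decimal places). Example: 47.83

After 1 (deposit($200)): balance=$700.00 total_interest=$0.00
After 2 (year_end (apply 12% annual interest)): balance=$784.00 total_interest=$84.00
After 3 (deposit($500)): balance=$1284.00 total_interest=$84.00
After 4 (month_end (apply 2% monthly interest)): balance=$1309.68 total_interest=$109.68
After 5 (withdraw($200)): balance=$1109.68 total_interest=$109.68
After 6 (year_end (apply 12% annual interest)): balance=$1242.84 total_interest=$242.84
After 7 (year_end (apply 12% annual interest)): balance=$1391.98 total_interest=$391.98
After 8 (month_end (apply 2% monthly interest)): balance=$1419.81 total_interest=$419.81

Answer: 419.81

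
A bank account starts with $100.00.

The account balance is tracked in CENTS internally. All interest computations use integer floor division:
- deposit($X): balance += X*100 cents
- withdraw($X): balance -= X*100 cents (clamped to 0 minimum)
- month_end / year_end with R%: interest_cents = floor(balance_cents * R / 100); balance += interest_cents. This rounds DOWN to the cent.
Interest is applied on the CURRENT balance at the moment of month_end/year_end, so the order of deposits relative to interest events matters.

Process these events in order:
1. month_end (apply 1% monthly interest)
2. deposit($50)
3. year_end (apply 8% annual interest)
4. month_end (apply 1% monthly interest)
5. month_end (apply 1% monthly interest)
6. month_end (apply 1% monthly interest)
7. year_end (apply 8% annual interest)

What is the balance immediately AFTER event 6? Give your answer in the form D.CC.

Answer: 168.01

Derivation:
After 1 (month_end (apply 1% monthly interest)): balance=$101.00 total_interest=$1.00
After 2 (deposit($50)): balance=$151.00 total_interest=$1.00
After 3 (year_end (apply 8% annual interest)): balance=$163.08 total_interest=$13.08
After 4 (month_end (apply 1% monthly interest)): balance=$164.71 total_interest=$14.71
After 5 (month_end (apply 1% monthly interest)): balance=$166.35 total_interest=$16.35
After 6 (month_end (apply 1% monthly interest)): balance=$168.01 total_interest=$18.01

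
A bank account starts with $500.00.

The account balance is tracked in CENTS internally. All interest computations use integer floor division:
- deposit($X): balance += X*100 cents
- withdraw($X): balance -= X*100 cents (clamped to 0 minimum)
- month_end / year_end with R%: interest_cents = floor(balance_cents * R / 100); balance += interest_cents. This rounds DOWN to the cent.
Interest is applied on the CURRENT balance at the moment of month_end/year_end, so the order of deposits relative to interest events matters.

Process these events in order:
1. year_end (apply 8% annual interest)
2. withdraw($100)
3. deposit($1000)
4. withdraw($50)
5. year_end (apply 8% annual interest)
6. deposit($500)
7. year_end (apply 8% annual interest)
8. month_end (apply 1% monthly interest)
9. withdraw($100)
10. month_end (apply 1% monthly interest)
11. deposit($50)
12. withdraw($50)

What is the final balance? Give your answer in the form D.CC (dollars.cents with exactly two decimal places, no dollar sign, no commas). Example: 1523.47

Answer: 2103.72

Derivation:
After 1 (year_end (apply 8% annual interest)): balance=$540.00 total_interest=$40.00
After 2 (withdraw($100)): balance=$440.00 total_interest=$40.00
After 3 (deposit($1000)): balance=$1440.00 total_interest=$40.00
After 4 (withdraw($50)): balance=$1390.00 total_interest=$40.00
After 5 (year_end (apply 8% annual interest)): balance=$1501.20 total_interest=$151.20
After 6 (deposit($500)): balance=$2001.20 total_interest=$151.20
After 7 (year_end (apply 8% annual interest)): balance=$2161.29 total_interest=$311.29
After 8 (month_end (apply 1% monthly interest)): balance=$2182.90 total_interest=$332.90
After 9 (withdraw($100)): balance=$2082.90 total_interest=$332.90
After 10 (month_end (apply 1% monthly interest)): balance=$2103.72 total_interest=$353.72
After 11 (deposit($50)): balance=$2153.72 total_interest=$353.72
After 12 (withdraw($50)): balance=$2103.72 total_interest=$353.72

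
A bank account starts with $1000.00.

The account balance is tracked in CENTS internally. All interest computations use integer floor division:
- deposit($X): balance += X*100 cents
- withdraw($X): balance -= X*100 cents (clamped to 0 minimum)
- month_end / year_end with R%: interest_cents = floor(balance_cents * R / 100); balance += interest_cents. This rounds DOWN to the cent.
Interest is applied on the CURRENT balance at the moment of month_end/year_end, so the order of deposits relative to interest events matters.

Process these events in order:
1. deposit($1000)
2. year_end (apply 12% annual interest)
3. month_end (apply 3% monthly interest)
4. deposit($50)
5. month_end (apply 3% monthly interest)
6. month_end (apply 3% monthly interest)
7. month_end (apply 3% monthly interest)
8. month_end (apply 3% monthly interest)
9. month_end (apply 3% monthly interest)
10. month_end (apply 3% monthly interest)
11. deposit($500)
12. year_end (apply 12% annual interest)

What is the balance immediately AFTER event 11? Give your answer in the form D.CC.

Answer: 3314.59

Derivation:
After 1 (deposit($1000)): balance=$2000.00 total_interest=$0.00
After 2 (year_end (apply 12% annual interest)): balance=$2240.00 total_interest=$240.00
After 3 (month_end (apply 3% monthly interest)): balance=$2307.20 total_interest=$307.20
After 4 (deposit($50)): balance=$2357.20 total_interest=$307.20
After 5 (month_end (apply 3% monthly interest)): balance=$2427.91 total_interest=$377.91
After 6 (month_end (apply 3% monthly interest)): balance=$2500.74 total_interest=$450.74
After 7 (month_end (apply 3% monthly interest)): balance=$2575.76 total_interest=$525.76
After 8 (month_end (apply 3% monthly interest)): balance=$2653.03 total_interest=$603.03
After 9 (month_end (apply 3% monthly interest)): balance=$2732.62 total_interest=$682.62
After 10 (month_end (apply 3% monthly interest)): balance=$2814.59 total_interest=$764.59
After 11 (deposit($500)): balance=$3314.59 total_interest=$764.59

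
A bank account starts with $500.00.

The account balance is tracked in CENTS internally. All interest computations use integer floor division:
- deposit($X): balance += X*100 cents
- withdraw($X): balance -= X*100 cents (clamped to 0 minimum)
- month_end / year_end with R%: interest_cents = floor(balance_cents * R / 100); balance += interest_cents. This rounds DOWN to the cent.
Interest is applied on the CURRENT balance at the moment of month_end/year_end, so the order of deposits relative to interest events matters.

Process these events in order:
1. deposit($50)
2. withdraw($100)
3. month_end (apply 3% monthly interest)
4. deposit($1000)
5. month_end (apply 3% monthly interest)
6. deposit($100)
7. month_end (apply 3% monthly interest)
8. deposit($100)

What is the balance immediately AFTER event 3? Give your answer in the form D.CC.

After 1 (deposit($50)): balance=$550.00 total_interest=$0.00
After 2 (withdraw($100)): balance=$450.00 total_interest=$0.00
After 3 (month_end (apply 3% monthly interest)): balance=$463.50 total_interest=$13.50

Answer: 463.50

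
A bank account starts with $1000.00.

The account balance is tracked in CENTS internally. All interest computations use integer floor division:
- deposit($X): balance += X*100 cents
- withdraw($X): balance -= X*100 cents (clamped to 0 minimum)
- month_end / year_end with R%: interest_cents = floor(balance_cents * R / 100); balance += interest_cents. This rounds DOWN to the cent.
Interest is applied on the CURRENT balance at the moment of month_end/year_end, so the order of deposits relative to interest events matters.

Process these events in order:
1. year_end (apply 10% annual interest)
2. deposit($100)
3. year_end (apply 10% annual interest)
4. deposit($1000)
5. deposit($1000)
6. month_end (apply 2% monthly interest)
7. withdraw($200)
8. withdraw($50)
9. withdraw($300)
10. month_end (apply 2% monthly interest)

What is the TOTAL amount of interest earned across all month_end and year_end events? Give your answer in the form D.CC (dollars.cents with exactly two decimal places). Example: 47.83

Answer: 343.12

Derivation:
After 1 (year_end (apply 10% annual interest)): balance=$1100.00 total_interest=$100.00
After 2 (deposit($100)): balance=$1200.00 total_interest=$100.00
After 3 (year_end (apply 10% annual interest)): balance=$1320.00 total_interest=$220.00
After 4 (deposit($1000)): balance=$2320.00 total_interest=$220.00
After 5 (deposit($1000)): balance=$3320.00 total_interest=$220.00
After 6 (month_end (apply 2% monthly interest)): balance=$3386.40 total_interest=$286.40
After 7 (withdraw($200)): balance=$3186.40 total_interest=$286.40
After 8 (withdraw($50)): balance=$3136.40 total_interest=$286.40
After 9 (withdraw($300)): balance=$2836.40 total_interest=$286.40
After 10 (month_end (apply 2% monthly interest)): balance=$2893.12 total_interest=$343.12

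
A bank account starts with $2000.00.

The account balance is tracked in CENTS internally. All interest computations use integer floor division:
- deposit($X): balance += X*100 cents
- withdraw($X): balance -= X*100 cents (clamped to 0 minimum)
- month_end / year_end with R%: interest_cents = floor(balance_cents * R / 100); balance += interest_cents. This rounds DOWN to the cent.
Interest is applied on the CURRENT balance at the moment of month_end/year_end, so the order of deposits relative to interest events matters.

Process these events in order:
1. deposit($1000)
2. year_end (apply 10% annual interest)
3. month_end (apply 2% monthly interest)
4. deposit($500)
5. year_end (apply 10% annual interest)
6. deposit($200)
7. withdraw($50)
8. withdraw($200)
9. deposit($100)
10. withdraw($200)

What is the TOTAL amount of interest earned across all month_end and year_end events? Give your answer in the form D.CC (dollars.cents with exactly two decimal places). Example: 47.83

After 1 (deposit($1000)): balance=$3000.00 total_interest=$0.00
After 2 (year_end (apply 10% annual interest)): balance=$3300.00 total_interest=$300.00
After 3 (month_end (apply 2% monthly interest)): balance=$3366.00 total_interest=$366.00
After 4 (deposit($500)): balance=$3866.00 total_interest=$366.00
After 5 (year_end (apply 10% annual interest)): balance=$4252.60 total_interest=$752.60
After 6 (deposit($200)): balance=$4452.60 total_interest=$752.60
After 7 (withdraw($50)): balance=$4402.60 total_interest=$752.60
After 8 (withdraw($200)): balance=$4202.60 total_interest=$752.60
After 9 (deposit($100)): balance=$4302.60 total_interest=$752.60
After 10 (withdraw($200)): balance=$4102.60 total_interest=$752.60

Answer: 752.60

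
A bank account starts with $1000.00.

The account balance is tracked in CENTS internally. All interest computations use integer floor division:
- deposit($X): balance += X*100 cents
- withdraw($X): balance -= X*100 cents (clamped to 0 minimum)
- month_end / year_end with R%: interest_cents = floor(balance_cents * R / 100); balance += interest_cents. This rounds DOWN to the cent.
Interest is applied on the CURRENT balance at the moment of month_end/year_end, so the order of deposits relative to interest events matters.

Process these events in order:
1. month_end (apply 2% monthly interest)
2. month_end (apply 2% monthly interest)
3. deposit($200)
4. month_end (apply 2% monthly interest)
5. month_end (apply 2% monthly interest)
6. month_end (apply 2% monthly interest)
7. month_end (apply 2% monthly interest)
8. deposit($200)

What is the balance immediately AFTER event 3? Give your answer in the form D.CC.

Answer: 1240.40

Derivation:
After 1 (month_end (apply 2% monthly interest)): balance=$1020.00 total_interest=$20.00
After 2 (month_end (apply 2% monthly interest)): balance=$1040.40 total_interest=$40.40
After 3 (deposit($200)): balance=$1240.40 total_interest=$40.40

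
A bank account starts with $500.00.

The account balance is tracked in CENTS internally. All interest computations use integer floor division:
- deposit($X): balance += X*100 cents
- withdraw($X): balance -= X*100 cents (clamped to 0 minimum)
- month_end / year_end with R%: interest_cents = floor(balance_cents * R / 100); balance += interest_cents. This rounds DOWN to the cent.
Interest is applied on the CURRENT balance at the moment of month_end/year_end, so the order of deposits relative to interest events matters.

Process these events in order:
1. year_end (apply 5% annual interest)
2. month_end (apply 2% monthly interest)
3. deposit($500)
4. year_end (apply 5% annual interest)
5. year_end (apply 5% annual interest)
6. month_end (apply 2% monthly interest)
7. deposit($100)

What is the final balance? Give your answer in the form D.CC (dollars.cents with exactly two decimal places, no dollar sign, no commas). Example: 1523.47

Answer: 1264.46

Derivation:
After 1 (year_end (apply 5% annual interest)): balance=$525.00 total_interest=$25.00
After 2 (month_end (apply 2% monthly interest)): balance=$535.50 total_interest=$35.50
After 3 (deposit($500)): balance=$1035.50 total_interest=$35.50
After 4 (year_end (apply 5% annual interest)): balance=$1087.27 total_interest=$87.27
After 5 (year_end (apply 5% annual interest)): balance=$1141.63 total_interest=$141.63
After 6 (month_end (apply 2% monthly interest)): balance=$1164.46 total_interest=$164.46
After 7 (deposit($100)): balance=$1264.46 total_interest=$164.46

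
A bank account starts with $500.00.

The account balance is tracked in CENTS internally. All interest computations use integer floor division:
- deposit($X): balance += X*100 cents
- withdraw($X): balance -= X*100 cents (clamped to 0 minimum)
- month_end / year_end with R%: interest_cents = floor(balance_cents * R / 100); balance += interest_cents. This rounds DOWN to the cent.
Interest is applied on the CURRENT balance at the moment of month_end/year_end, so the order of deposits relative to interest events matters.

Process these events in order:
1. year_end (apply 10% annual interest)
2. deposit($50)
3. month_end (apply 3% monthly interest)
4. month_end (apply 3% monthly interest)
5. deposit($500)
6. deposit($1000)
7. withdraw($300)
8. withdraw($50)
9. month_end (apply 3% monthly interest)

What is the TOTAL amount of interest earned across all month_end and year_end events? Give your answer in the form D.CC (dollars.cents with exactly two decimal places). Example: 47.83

After 1 (year_end (apply 10% annual interest)): balance=$550.00 total_interest=$50.00
After 2 (deposit($50)): balance=$600.00 total_interest=$50.00
After 3 (month_end (apply 3% monthly interest)): balance=$618.00 total_interest=$68.00
After 4 (month_end (apply 3% monthly interest)): balance=$636.54 total_interest=$86.54
After 5 (deposit($500)): balance=$1136.54 total_interest=$86.54
After 6 (deposit($1000)): balance=$2136.54 total_interest=$86.54
After 7 (withdraw($300)): balance=$1836.54 total_interest=$86.54
After 8 (withdraw($50)): balance=$1786.54 total_interest=$86.54
After 9 (month_end (apply 3% monthly interest)): balance=$1840.13 total_interest=$140.13

Answer: 140.13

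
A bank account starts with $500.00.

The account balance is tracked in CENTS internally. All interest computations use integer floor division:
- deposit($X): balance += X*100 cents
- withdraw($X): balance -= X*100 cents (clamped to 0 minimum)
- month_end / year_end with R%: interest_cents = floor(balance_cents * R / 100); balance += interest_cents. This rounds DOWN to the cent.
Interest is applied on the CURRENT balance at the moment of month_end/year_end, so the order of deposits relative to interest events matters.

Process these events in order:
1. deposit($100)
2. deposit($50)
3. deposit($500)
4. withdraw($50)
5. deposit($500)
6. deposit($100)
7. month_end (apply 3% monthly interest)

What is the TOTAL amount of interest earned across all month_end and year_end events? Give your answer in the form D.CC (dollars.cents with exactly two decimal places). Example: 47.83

After 1 (deposit($100)): balance=$600.00 total_interest=$0.00
After 2 (deposit($50)): balance=$650.00 total_interest=$0.00
After 3 (deposit($500)): balance=$1150.00 total_interest=$0.00
After 4 (withdraw($50)): balance=$1100.00 total_interest=$0.00
After 5 (deposit($500)): balance=$1600.00 total_interest=$0.00
After 6 (deposit($100)): balance=$1700.00 total_interest=$0.00
After 7 (month_end (apply 3% monthly interest)): balance=$1751.00 total_interest=$51.00

Answer: 51.00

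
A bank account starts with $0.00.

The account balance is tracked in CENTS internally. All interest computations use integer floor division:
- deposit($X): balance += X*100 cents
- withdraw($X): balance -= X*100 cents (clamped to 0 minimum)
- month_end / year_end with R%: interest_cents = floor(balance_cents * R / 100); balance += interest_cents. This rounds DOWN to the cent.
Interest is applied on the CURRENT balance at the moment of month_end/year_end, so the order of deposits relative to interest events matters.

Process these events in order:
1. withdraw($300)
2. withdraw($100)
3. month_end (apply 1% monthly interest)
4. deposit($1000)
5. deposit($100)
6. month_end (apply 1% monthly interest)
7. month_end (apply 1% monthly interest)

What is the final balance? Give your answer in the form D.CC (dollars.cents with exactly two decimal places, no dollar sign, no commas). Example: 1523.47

After 1 (withdraw($300)): balance=$0.00 total_interest=$0.00
After 2 (withdraw($100)): balance=$0.00 total_interest=$0.00
After 3 (month_end (apply 1% monthly interest)): balance=$0.00 total_interest=$0.00
After 4 (deposit($1000)): balance=$1000.00 total_interest=$0.00
After 5 (deposit($100)): balance=$1100.00 total_interest=$0.00
After 6 (month_end (apply 1% monthly interest)): balance=$1111.00 total_interest=$11.00
After 7 (month_end (apply 1% monthly interest)): balance=$1122.11 total_interest=$22.11

Answer: 1122.11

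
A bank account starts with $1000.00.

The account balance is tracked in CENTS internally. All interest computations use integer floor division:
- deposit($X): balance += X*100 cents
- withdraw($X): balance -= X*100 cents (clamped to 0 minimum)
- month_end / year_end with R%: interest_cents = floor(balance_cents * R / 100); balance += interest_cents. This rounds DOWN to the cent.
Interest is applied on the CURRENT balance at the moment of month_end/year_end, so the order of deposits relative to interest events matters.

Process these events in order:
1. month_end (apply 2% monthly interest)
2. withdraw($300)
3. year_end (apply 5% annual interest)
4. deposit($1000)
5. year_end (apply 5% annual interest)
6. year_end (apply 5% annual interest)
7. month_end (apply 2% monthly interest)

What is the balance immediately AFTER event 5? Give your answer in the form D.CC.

After 1 (month_end (apply 2% monthly interest)): balance=$1020.00 total_interest=$20.00
After 2 (withdraw($300)): balance=$720.00 total_interest=$20.00
After 3 (year_end (apply 5% annual interest)): balance=$756.00 total_interest=$56.00
After 4 (deposit($1000)): balance=$1756.00 total_interest=$56.00
After 5 (year_end (apply 5% annual interest)): balance=$1843.80 total_interest=$143.80

Answer: 1843.80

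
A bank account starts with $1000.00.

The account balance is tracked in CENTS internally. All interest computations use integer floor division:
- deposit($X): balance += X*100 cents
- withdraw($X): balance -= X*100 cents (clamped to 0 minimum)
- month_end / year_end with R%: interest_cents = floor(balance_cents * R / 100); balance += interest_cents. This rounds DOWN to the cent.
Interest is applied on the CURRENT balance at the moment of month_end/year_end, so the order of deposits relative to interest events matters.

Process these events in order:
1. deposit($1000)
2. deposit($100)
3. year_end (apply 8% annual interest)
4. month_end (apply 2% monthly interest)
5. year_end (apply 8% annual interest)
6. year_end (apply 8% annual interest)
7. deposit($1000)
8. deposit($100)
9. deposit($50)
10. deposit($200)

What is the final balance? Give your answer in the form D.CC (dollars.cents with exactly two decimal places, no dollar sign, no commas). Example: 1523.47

After 1 (deposit($1000)): balance=$2000.00 total_interest=$0.00
After 2 (deposit($100)): balance=$2100.00 total_interest=$0.00
After 3 (year_end (apply 8% annual interest)): balance=$2268.00 total_interest=$168.00
After 4 (month_end (apply 2% monthly interest)): balance=$2313.36 total_interest=$213.36
After 5 (year_end (apply 8% annual interest)): balance=$2498.42 total_interest=$398.42
After 6 (year_end (apply 8% annual interest)): balance=$2698.29 total_interest=$598.29
After 7 (deposit($1000)): balance=$3698.29 total_interest=$598.29
After 8 (deposit($100)): balance=$3798.29 total_interest=$598.29
After 9 (deposit($50)): balance=$3848.29 total_interest=$598.29
After 10 (deposit($200)): balance=$4048.29 total_interest=$598.29

Answer: 4048.29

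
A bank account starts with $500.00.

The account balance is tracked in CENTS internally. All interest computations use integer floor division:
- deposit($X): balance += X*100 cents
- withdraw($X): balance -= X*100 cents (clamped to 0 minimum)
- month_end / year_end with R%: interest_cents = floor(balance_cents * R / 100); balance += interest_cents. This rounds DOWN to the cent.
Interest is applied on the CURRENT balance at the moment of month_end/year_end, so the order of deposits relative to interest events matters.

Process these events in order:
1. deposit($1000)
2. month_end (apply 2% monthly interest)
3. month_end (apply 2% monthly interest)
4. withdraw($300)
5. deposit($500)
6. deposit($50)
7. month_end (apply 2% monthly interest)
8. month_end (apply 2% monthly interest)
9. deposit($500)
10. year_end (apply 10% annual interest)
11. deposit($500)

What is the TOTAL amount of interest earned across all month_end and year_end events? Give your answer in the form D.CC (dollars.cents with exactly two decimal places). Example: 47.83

Answer: 372.11

Derivation:
After 1 (deposit($1000)): balance=$1500.00 total_interest=$0.00
After 2 (month_end (apply 2% monthly interest)): balance=$1530.00 total_interest=$30.00
After 3 (month_end (apply 2% monthly interest)): balance=$1560.60 total_interest=$60.60
After 4 (withdraw($300)): balance=$1260.60 total_interest=$60.60
After 5 (deposit($500)): balance=$1760.60 total_interest=$60.60
After 6 (deposit($50)): balance=$1810.60 total_interest=$60.60
After 7 (month_end (apply 2% monthly interest)): balance=$1846.81 total_interest=$96.81
After 8 (month_end (apply 2% monthly interest)): balance=$1883.74 total_interest=$133.74
After 9 (deposit($500)): balance=$2383.74 total_interest=$133.74
After 10 (year_end (apply 10% annual interest)): balance=$2622.11 total_interest=$372.11
After 11 (deposit($500)): balance=$3122.11 total_interest=$372.11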